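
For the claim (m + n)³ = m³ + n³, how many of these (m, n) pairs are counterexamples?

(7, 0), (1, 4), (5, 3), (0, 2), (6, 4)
Testing each pair:
(7, 0): LHS = 343, RHS = 343 → satisfies claim
(1, 4): LHS = 125, RHS = 65 → counterexample
(5, 3): LHS = 512, RHS = 152 → counterexample
(0, 2): LHS = 8, RHS = 8 → satisfies claim
(6, 4): LHS = 1000, RHS = 280 → counterexample

That makes 3 counterexamples.

Answer: 3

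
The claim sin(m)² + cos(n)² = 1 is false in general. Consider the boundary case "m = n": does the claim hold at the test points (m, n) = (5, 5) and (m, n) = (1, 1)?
Yes, holds at both test points

At (5, 5): LHS = cos(5)² + sin(5)² = 1, RHS = 1 → equal
At (1, 1): LHS = cos(1)² + sin(1)² = 1, RHS = 1 → equal

So the claim does hold at both of these boundary points, even though it is not an identity.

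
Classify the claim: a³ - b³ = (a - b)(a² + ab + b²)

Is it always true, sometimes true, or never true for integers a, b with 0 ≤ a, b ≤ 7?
The identity holds for every pair in the range. For instance at (a, b) = (6, 4): both sides equal 152.

Answer: Always true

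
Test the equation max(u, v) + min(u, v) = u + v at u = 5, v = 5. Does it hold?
Holds

Substituting u = 5, v = 5:

LHS = max(5, 5) + min(5, 5) = 10
RHS = 5 + 5 = 10

LHS = RHS, so the equation holds at this point.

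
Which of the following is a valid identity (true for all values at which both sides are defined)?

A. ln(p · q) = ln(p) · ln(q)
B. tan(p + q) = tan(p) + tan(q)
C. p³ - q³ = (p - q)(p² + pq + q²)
C

A: fails at (3, 3) — LHS = ln(9) ≈ 2.197, RHS = ln(3)² ≈ 1.207.
B: fails at (2, 5) — LHS = tan(7) ≈ 0.8714, RHS = tan(5) + tan(2) ≈ -5.566.
C: holds — e.g. at (3, 3), both sides equal 0.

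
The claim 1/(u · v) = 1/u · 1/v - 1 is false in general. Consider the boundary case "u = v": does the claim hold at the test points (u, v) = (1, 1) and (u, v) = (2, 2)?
At (1, 1): LHS = 1 ≠ RHS = 0
At (2, 2): LHS = 1/4 ≠ RHS = -3/4

Answer: No, fails at both test points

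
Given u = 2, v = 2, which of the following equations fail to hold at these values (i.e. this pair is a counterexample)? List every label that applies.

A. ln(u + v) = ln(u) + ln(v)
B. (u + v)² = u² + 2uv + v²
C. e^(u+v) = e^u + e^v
C

Evaluating each claim at the given values:
A. LHS = ln(4) ≈ 1.386, RHS = 2·ln(2) ≈ 1.386 → holds here (LHS = RHS)
B. LHS = 16, RHS = 16 → holds here (LHS = RHS)
C. LHS = e^4 ≈ 54.6, RHS = 2·e^2 ≈ 14.78 → fails here (LHS ≠ RHS)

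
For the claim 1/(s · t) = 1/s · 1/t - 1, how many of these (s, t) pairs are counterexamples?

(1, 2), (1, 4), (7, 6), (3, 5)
Testing each pair:
(1, 2): LHS = 1/2, RHS = -1/2 → counterexample
(1, 4): LHS = 1/4, RHS = -3/4 → counterexample
(7, 6): LHS = 1/42, RHS = -41/42 → counterexample
(3, 5): LHS = 1/15, RHS = -14/15 → counterexample

That makes 4 counterexamples.

Answer: 4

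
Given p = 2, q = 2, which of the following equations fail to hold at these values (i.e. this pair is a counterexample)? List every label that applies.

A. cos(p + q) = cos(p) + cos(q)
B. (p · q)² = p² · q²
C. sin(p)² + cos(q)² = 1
A

Evaluating each claim at the given values:
A. LHS = cos(4) ≈ -0.6536, RHS = 2·cos(2) ≈ -0.8323 → fails here (LHS ≠ RHS)
B. LHS = 16, RHS = 16 → holds here (LHS = RHS)
C. LHS = cos(2)² + sin(2)² = 1, RHS = 1 → holds here (LHS = RHS)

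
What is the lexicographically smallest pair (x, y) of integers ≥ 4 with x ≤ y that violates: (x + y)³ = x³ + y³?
Substituting (4, 4) into the claim:
LHS = (4 + 4)³ = 512
RHS = 4³ + 4³ = 128

Since LHS ≠ RHS, this pair disproves the claim, and no lexicographically smaller pair (x ≤ y, integers ≥ 4) does.

For instance (8, 9) is also a counterexample (LHS = 4913, RHS = 1241), but it's lexicographically larger.

Answer: (x, y) = (4, 4)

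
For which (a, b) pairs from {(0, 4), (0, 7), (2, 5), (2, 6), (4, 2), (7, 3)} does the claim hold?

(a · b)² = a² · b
Testing each pair:
(0, 4): LHS = 0, RHS = 0 → holds
(0, 7): LHS = 0, RHS = 0 → holds
(2, 5): LHS = 100, RHS = 20 → fails
(2, 6): LHS = 144, RHS = 24 → fails
(4, 2): LHS = 64, RHS = 32 → fails
(7, 3): LHS = 441, RHS = 147 → fails

2 of 6 pairs satisfy the claim.

Answer: (0, 4), (0, 7)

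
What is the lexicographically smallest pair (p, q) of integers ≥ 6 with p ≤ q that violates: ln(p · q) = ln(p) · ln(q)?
Substituting (6, 6) into the claim:
LHS = ln(6 · 6) = ln(36) ≈ 3.584
RHS = ln(6) · ln(6) = ln(6)² ≈ 3.21

Since LHS ≠ RHS, this pair disproves the claim, and no lexicographically smaller pair (p ≤ q, integers ≥ 6) does.

For instance (7, 12) is also a counterexample (LHS = ln(84) ≈ 4.431, RHS = ln(7)·ln(12) ≈ 4.835), but it's lexicographically larger.

Answer: (p, q) = (6, 6)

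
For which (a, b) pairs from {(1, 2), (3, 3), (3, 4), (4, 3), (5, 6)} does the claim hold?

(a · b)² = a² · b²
All pairs

Testing each pair:
(1, 2): LHS = 4, RHS = 4 → holds
(3, 3): LHS = 81, RHS = 81 → holds
(3, 4): LHS = 144, RHS = 144 → holds
(4, 3): LHS = 144, RHS = 144 → holds
(5, 6): LHS = 900, RHS = 900 → holds

Every pair satisfies the claim.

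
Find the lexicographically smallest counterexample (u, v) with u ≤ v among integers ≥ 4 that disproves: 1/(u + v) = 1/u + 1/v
Substituting (4, 4) into the claim:
LHS = 1/(4 + 4) = 1/8
RHS = 1/4 + 1/4 = 1/2

Since LHS ≠ RHS, this pair disproves the claim, and no lexicographically smaller pair (u ≤ v, integers ≥ 4) does.

For instance (4, 8) is also a counterexample (LHS = 1/12, RHS = 3/8), but it's lexicographically larger.

Answer: (u, v) = (4, 4)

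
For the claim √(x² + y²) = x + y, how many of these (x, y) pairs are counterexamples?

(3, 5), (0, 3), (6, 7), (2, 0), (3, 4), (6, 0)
3

Testing each pair:
(3, 5): LHS = √(34) ≈ 5.831, RHS = 8 → counterexample
(0, 3): LHS = 3, RHS = 3 → satisfies claim
(6, 7): LHS = √(85) ≈ 9.22, RHS = 13 → counterexample
(2, 0): LHS = 2, RHS = 2 → satisfies claim
(3, 4): LHS = 5, RHS = 7 → counterexample
(6, 0): LHS = 6, RHS = 6 → satisfies claim

That makes 3 counterexamples.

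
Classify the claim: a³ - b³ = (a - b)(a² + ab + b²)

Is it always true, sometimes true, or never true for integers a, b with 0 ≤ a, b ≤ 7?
The identity holds for every pair in the range. For instance at (a, b) = (6, 1): both sides equal 215.

Answer: Always true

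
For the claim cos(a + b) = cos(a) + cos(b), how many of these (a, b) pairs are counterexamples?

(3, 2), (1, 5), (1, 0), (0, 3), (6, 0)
5

Testing each pair:
(3, 2): LHS = cos(5) ≈ 0.2837, RHS = cos(3) + cos(2) ≈ -1.406 → counterexample
(1, 5): LHS = cos(6) ≈ 0.9602, RHS = cos(5) + cos(1) ≈ 0.824 → counterexample
(1, 0): LHS = cos(1) ≈ 0.5403, RHS = cos(1) + 1 ≈ 1.54 → counterexample
(0, 3): LHS = cos(3) ≈ -0.99, RHS = cos(3) + 1 ≈ 0.01001 → counterexample
(6, 0): LHS = cos(6) ≈ 0.9602, RHS = cos(6) + 1 ≈ 1.96 → counterexample

That makes 5 counterexamples.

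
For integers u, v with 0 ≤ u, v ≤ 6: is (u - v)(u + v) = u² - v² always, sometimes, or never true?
The identity holds for every pair in the range. For instance at (u, v) = (0, 3): both sides equal -9.

Answer: Always true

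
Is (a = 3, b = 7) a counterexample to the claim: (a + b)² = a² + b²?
Substituting a = 3, b = 7:
LHS = (3 + 7)² = 100
RHS = 3² + 7² = 58

Since LHS ≠ RHS, this pair disproves the claim.

Answer: Yes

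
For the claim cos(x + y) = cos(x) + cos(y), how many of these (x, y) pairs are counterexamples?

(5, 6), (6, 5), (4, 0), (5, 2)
Testing each pair:
(5, 6): LHS = cos(11) ≈ 0.004426, RHS = cos(5) + cos(6) ≈ 1.244 → counterexample
(6, 5): LHS = cos(11) ≈ 0.004426, RHS = cos(5) + cos(6) ≈ 1.244 → counterexample
(4, 0): LHS = cos(4) ≈ -0.6536, RHS = cos(4) + 1 ≈ 0.3464 → counterexample
(5, 2): LHS = cos(7) ≈ 0.7539, RHS = cos(2) + cos(5) ≈ -0.1325 → counterexample

That makes 4 counterexamples.

Answer: 4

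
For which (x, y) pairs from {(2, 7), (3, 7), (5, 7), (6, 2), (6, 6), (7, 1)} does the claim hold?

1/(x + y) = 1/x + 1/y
Testing each pair:
(2, 7): LHS = 1/9, RHS = 9/14 → fails
(3, 7): LHS = 1/10, RHS = 10/21 → fails
(5, 7): LHS = 1/12, RHS = 12/35 → fails
(6, 2): LHS = 1/8, RHS = 2/3 → fails
(6, 6): LHS = 1/12, RHS = 1/3 → fails
(7, 1): LHS = 1/8, RHS = 8/7 → fails

No pair satisfies the claim.

Answer: None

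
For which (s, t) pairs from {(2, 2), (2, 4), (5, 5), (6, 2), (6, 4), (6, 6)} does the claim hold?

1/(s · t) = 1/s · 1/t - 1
None

Testing each pair:
(2, 2): LHS = 1/4, RHS = -3/4 → fails
(2, 4): LHS = 1/8, RHS = -7/8 → fails
(5, 5): LHS = 1/25, RHS = -24/25 → fails
(6, 2): LHS = 1/12, RHS = -11/12 → fails
(6, 4): LHS = 1/24, RHS = -23/24 → fails
(6, 6): LHS = 1/36, RHS = -35/36 → fails

No pair satisfies the claim.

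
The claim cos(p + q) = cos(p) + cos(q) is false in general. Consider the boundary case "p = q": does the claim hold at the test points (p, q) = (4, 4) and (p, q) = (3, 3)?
No, fails at both test points

At (4, 4): LHS = cos(8) ≈ -0.1455 ≠ RHS = 2·cos(4) ≈ -1.307
At (3, 3): LHS = cos(6) ≈ 0.9602 ≠ RHS = 2·cos(3) ≈ -1.98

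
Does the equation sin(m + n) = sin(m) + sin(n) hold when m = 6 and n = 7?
Substituting m = 6, n = 7:

LHS = sin(6 + 7) = sin(13) ≈ 0.4202
RHS = sin(6) + sin(7) ≈ 0.3776

LHS ≠ RHS, so the equation does not hold at this point.

Answer: Fails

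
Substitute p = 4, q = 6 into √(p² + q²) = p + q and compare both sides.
LHS = √(4² + 6²) = 2·√(13) ≈ 7.211
RHS = 4 + 6 = 10

LHS ≠ RHS (they differ by about 2.789), so the equation does not hold here.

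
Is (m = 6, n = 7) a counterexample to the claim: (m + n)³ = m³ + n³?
Substituting m = 6, n = 7:
LHS = (6 + 7)³ = 2197
RHS = 6³ + 7³ = 559

Since LHS ≠ RHS, this pair disproves the claim.

Answer: Yes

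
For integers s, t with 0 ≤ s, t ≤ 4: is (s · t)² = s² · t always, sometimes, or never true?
It holds at (s, t) = (2, 0) (both sides equal 0), but fails at (s, t) = (3, 4) (LHS = 144, RHS = 36).

Answer: Sometimes true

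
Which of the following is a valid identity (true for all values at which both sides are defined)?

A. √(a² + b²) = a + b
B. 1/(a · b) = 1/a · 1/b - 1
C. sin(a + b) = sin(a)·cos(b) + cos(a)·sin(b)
C

A: fails at (1, 3) — LHS = √(10) ≈ 3.162, RHS = 4.
B: fails at (3, 5) — LHS = 1/15, RHS = -14/15.
C: holds — e.g. at (1, 4), both sides equal sin(5) ≈ -0.9589.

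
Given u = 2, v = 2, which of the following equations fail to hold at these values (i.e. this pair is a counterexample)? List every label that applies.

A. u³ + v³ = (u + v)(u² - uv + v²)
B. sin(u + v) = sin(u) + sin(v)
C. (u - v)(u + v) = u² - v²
B

Evaluating each claim at the given values:
A. LHS = 16, RHS = 16 → holds here (LHS = RHS)
B. LHS = sin(4) ≈ -0.7568, RHS = 2·sin(2) ≈ 1.819 → fails here (LHS ≠ RHS)
C. LHS = 0, RHS = 0 → holds here (LHS = RHS)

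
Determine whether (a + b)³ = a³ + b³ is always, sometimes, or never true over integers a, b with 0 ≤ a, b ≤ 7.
Sometimes true

It holds at (a, b) = (0, 4) (both sides equal 64), but fails at (a, b) = (7, 5) (LHS = 1728, RHS = 468).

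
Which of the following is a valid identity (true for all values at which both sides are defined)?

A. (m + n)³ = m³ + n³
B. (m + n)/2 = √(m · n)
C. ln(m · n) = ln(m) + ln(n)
A: fails at (1, 5) — LHS = 216, RHS = 126.
B: fails at (2, 5) — LHS = 7/2, RHS = √(10) ≈ 3.162.
C: holds — e.g. at (1, 3), both sides equal ln(3) ≈ 1.099.

Answer: C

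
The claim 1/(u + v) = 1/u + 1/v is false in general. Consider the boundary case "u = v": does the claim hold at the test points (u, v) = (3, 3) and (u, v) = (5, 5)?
At (3, 3): LHS = 1/6 ≠ RHS = 2/3
At (5, 5): LHS = 1/10 ≠ RHS = 2/5

Answer: No, fails at both test points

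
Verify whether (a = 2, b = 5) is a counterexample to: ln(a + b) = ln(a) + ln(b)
Substituting a = 2, b = 5:
LHS = ln(2 + 5) = ln(7) ≈ 1.946
RHS = ln(2) + ln(5) ≈ 2.303

Since LHS ≠ RHS, this pair disproves the claim.

Answer: Yes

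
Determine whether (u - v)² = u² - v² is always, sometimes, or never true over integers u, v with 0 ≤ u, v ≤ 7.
Sometimes true

It holds at (u, v) = (4, 0) (both sides equal 16), but fails at (u, v) = (5, 4) (LHS = 1, RHS = 9).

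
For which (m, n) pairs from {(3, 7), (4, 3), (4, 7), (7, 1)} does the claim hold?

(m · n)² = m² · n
(7, 1)

Testing each pair:
(3, 7): LHS = 441, RHS = 63 → fails
(4, 3): LHS = 144, RHS = 48 → fails
(4, 7): LHS = 784, RHS = 112 → fails
(7, 1): LHS = 49, RHS = 49 → holds

1 of 4 pairs satisfies the claim.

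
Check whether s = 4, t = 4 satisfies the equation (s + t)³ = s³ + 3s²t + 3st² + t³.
Substituting s = 4, t = 4:

LHS = (4 + 4)³ = 512
RHS = 4³ + 3·4²·4 + 3·4·4² + 4³ = 512

LHS = RHS, so the equation holds at this point.

Answer: Holds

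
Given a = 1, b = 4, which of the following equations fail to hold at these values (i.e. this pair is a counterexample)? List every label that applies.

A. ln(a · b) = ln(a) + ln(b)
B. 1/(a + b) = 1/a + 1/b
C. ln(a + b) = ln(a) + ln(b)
Evaluating each claim at the given values:
A. LHS = ln(4) ≈ 1.386, RHS = ln(4) ≈ 1.386 → holds here (LHS = RHS)
B. LHS = 1/5, RHS = 5/4 → fails here (LHS ≠ RHS)
C. LHS = ln(5) ≈ 1.609, RHS = ln(4) ≈ 1.386 → fails here (LHS ≠ RHS)

Answer: B, C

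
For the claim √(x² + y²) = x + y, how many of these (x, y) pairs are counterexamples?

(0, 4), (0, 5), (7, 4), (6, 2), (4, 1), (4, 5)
Testing each pair:
(0, 4): LHS = 4, RHS = 4 → satisfies claim
(0, 5): LHS = 5, RHS = 5 → satisfies claim
(7, 4): LHS = √(65) ≈ 8.062, RHS = 11 → counterexample
(6, 2): LHS = 2·√(10) ≈ 6.325, RHS = 8 → counterexample
(4, 1): LHS = √(17) ≈ 4.123, RHS = 5 → counterexample
(4, 5): LHS = √(41) ≈ 6.403, RHS = 9 → counterexample

That makes 4 counterexamples.

Answer: 4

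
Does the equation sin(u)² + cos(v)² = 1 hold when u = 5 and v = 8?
Fails

Substituting u = 5, v = 8:

LHS = sin(5)² + cos(8)² ≈ 0.9407
RHS = 1

LHS ≠ RHS, so the equation does not hold at this point.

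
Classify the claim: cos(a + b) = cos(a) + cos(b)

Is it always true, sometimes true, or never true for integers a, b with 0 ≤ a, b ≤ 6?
Never true

The claim fails for every pair in the range. For instance at (a, b) = (1, 0): LHS = cos(1) ≈ 0.5403, RHS = cos(1) + 1 ≈ 1.54.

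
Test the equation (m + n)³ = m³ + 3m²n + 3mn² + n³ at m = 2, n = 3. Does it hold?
Substituting m = 2, n = 3:

LHS = (2 + 3)³ = 125
RHS = 2³ + 3·2²·3 + 3·2·3² + 3³ = 125

LHS = RHS, so the equation holds at this point.

Answer: Holds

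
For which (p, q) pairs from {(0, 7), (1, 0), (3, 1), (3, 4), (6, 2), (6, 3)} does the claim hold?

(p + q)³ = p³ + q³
(0, 7), (1, 0)

Testing each pair:
(0, 7): LHS = 343, RHS = 343 → holds
(1, 0): LHS = 1, RHS = 1 → holds
(3, 1): LHS = 64, RHS = 28 → fails
(3, 4): LHS = 343, RHS = 91 → fails
(6, 2): LHS = 512, RHS = 224 → fails
(6, 3): LHS = 729, RHS = 243 → fails

2 of 6 pairs satisfy the claim.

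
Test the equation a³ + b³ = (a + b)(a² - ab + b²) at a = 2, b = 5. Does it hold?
Holds

Substituting a = 2, b = 5:

LHS = 2³ + 5³ = 133
RHS = (2 + 5)(2² - 2·5 + 5²) = 133

LHS = RHS, so the equation holds at this point.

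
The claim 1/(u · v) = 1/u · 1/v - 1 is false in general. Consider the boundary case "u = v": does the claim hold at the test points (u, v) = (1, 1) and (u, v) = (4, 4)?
No, fails at both test points

At (1, 1): LHS = 1 ≠ RHS = 0
At (4, 4): LHS = 1/16 ≠ RHS = -15/16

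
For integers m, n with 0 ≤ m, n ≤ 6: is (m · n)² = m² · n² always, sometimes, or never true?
Always true

The identity holds for every pair in the range. For instance at (m, n) = (1, 5): both sides equal 25.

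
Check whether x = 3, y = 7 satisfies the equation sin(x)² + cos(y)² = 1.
Fails

Substituting x = 3, y = 7:

LHS = sin(3)² + cos(7)² ≈ 0.5883
RHS = 1

LHS ≠ RHS, so the equation does not hold at this point.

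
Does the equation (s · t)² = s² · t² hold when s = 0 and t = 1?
Holds

Substituting s = 0, t = 1:

LHS = (0 · 1)² = 0
RHS = 0² · 1² = 0

LHS = RHS, so the equation holds at this point.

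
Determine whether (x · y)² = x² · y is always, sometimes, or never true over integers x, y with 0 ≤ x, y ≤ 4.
Sometimes true

It holds at (x, y) = (2, 0) (both sides equal 0), but fails at (x, y) = (2, 3) (LHS = 36, RHS = 12).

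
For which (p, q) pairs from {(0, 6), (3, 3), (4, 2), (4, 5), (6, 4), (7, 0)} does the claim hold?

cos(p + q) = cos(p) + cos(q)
Testing each pair:
(0, 6): LHS = cos(6) ≈ 0.9602, RHS = cos(6) + 1 ≈ 1.96 → fails
(3, 3): LHS = cos(6) ≈ 0.9602, RHS = 2·cos(3) ≈ -1.98 → fails
(4, 2): LHS = cos(6) ≈ 0.9602, RHS = cos(4) + cos(2) ≈ -1.07 → fails
(4, 5): LHS = cos(9) ≈ -0.9111, RHS = cos(4) + cos(5) ≈ -0.37 → fails
(6, 4): LHS = cos(10) ≈ -0.8391, RHS = cos(4) + cos(6) ≈ 0.3065 → fails
(7, 0): LHS = cos(7) ≈ 0.7539, RHS = cos(7) + 1 ≈ 1.754 → fails

No pair satisfies the claim.

Answer: None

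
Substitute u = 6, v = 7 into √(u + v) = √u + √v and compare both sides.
LHS = √(6 + 7) = √(13) ≈ 3.606
RHS = √6 + √7 = √(6) + √(7) ≈ 5.095

LHS ≠ RHS (they differ by about 1.49), so the equation does not hold here.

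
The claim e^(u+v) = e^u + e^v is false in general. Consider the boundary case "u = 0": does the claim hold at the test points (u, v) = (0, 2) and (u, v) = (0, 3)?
No, fails at both test points

At (0, 2): LHS = e^2 ≈ 7.389 ≠ RHS = 1 + e^2 ≈ 8.389
At (0, 3): LHS = e^3 ≈ 20.09 ≠ RHS = 1 + e^3 ≈ 21.09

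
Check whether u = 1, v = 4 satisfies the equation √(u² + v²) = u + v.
Fails

Substituting u = 1, v = 4:

LHS = √(1² + 4²) = √(17) ≈ 4.123
RHS = 1 + 4 = 5

LHS ≠ RHS, so the equation does not hold at this point.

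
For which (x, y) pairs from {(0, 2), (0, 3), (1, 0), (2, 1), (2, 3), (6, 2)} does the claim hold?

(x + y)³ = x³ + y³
Testing each pair:
(0, 2): LHS = 8, RHS = 8 → holds
(0, 3): LHS = 27, RHS = 27 → holds
(1, 0): LHS = 1, RHS = 1 → holds
(2, 1): LHS = 27, RHS = 9 → fails
(2, 3): LHS = 125, RHS = 35 → fails
(6, 2): LHS = 512, RHS = 224 → fails

3 of 6 pairs satisfy the claim.

Answer: (0, 2), (0, 3), (1, 0)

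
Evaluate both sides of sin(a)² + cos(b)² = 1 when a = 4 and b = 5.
LHS = sin(4)² + cos(5)² ≈ 0.6532
RHS = 1

LHS ≠ RHS (they differ by about 0.3468), so the equation does not hold here.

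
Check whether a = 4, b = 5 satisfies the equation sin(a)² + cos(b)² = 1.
Substituting a = 4, b = 5:

LHS = sin(4)² + cos(5)² ≈ 0.6532
RHS = 1

LHS ≠ RHS, so the equation does not hold at this point.

Answer: Fails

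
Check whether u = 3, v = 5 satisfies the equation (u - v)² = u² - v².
Fails

Substituting u = 3, v = 5:

LHS = (3 - 5)² = 4
RHS = 3² - 5² = -16

LHS ≠ RHS, so the equation does not hold at this point.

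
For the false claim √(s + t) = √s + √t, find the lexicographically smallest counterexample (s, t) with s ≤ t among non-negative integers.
(s, t) = (1, 1)

At (0, 3): both sides equal √(3) ≈ 1.732, so it holds there.

Substituting (1, 1) into the claim:
LHS = √(1 + 1) = √(2) ≈ 1.414
RHS = √1 + √1 = 2

Since LHS ≠ RHS, this pair disproves the claim, and no lexicographically smaller pair (s ≤ t, non-negative integers) does.

For instance (5, 7) is also a counterexample (LHS = 2·√(3) ≈ 3.464, RHS = √(5) + √(7) ≈ 4.882), but it's lexicographically larger.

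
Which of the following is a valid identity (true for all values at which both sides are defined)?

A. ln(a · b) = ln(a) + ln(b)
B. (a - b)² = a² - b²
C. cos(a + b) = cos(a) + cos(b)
A

A: holds — e.g. at (1, 2), both sides equal ln(2) ≈ 0.6931.
B: fails at (1, 2) — LHS = 1, RHS = -3.
C: fails at (2, 4) — LHS = cos(6) ≈ 0.9602, RHS = cos(4) + cos(2) ≈ -1.07.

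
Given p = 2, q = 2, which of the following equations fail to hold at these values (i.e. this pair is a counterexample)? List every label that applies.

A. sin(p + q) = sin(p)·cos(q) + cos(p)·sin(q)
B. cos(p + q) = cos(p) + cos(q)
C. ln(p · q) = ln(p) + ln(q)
B

Evaluating each claim at the given values:
A. LHS = sin(4) ≈ -0.7568, RHS = 2·sin(2)·cos(2) ≈ -0.7568 → holds here (LHS = RHS)
B. LHS = cos(4) ≈ -0.6536, RHS = 2·cos(2) ≈ -0.8323 → fails here (LHS ≠ RHS)
C. LHS = ln(4) ≈ 1.386, RHS = 2·ln(2) ≈ 1.386 → holds here (LHS = RHS)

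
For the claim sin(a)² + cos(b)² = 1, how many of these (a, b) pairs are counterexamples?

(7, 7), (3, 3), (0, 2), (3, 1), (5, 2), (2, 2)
Testing each pair:
(7, 7): LHS = sin(7)² + cos(7)² = 1, RHS = 1 → satisfies claim
(3, 3): LHS = sin(3)² + cos(3)² = 1, RHS = 1 → satisfies claim
(0, 2): LHS = cos(2)² ≈ 0.1732, RHS = 1 → counterexample
(3, 1): LHS = sin(3)² + cos(1)² ≈ 0.3118, RHS = 1 → counterexample
(5, 2): LHS = cos(2)² + sin(5)² ≈ 1.093, RHS = 1 → counterexample
(2, 2): LHS = cos(2)² + sin(2)² = 1, RHS = 1 → satisfies claim

That makes 3 counterexamples.

Answer: 3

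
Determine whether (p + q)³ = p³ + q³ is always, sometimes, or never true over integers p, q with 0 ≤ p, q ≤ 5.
Sometimes true

It holds at (p, q) = (5, 0) (both sides equal 125), but fails at (p, q) = (5, 2) (LHS = 343, RHS = 133).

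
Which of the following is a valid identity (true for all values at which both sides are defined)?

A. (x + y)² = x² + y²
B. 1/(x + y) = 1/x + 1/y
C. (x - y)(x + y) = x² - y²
C

A: fails at (1, 5) — LHS = 36, RHS = 26.
B: fails at (6, 7) — LHS = 1/13, RHS = 13/42.
C: holds — e.g. at (1, 1), both sides equal 0.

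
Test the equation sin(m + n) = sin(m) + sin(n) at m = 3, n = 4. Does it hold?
Fails

Substituting m = 3, n = 4:

LHS = sin(3 + 4) = sin(7) ≈ 0.657
RHS = sin(3) + sin(4) ≈ -0.6157

LHS ≠ RHS, so the equation does not hold at this point.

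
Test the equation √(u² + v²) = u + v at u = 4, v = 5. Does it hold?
Fails

Substituting u = 4, v = 5:

LHS = √(4² + 5²) = √(41) ≈ 6.403
RHS = 4 + 5 = 9

LHS ≠ RHS, so the equation does not hold at this point.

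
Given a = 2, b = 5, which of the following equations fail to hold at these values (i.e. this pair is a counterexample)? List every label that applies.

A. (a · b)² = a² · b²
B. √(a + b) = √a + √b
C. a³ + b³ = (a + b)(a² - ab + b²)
B

Evaluating each claim at the given values:
A. LHS = 100, RHS = 100 → holds here (LHS = RHS)
B. LHS = √(7) ≈ 2.646, RHS = √(2) + √(5) ≈ 3.65 → fails here (LHS ≠ RHS)
C. LHS = 133, RHS = 133 → holds here (LHS = RHS)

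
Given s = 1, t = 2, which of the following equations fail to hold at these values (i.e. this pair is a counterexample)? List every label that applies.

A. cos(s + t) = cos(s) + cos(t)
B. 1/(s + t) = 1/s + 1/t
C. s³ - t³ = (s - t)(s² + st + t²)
Evaluating each claim at the given values:
A. LHS = cos(3) ≈ -0.99, RHS = cos(2) + cos(1) ≈ 0.1242 → fails here (LHS ≠ RHS)
B. LHS = 1/3, RHS = 3/2 → fails here (LHS ≠ RHS)
C. LHS = -7, RHS = -7 → holds here (LHS = RHS)

Answer: A, B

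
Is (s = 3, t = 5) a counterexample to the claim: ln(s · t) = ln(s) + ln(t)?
Substituting s = 3, t = 5:
LHS = ln(3 · 5) = ln(15) ≈ 2.708
RHS = ln(3) + ln(5) ≈ 2.708

The sides agree, so this pair does not disprove the claim.

Answer: No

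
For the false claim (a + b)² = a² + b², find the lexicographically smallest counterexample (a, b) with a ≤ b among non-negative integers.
At (0, 6): both sides equal 36, so it holds there.

Substituting (1, 1) into the claim:
LHS = (1 + 1)² = 4
RHS = 1² + 1² = 2

Since LHS ≠ RHS, this pair disproves the claim, and no lexicographically smaller pair (a ≤ b, non-negative integers) does.

For instance (2, 3) is also a counterexample (LHS = 25, RHS = 13), but it's lexicographically larger.

Answer: (a, b) = (1, 1)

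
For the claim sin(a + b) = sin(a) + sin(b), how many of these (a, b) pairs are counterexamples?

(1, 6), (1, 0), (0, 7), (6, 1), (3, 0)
Testing each pair:
(1, 6): LHS = sin(7) ≈ 0.657, RHS = sin(6) + sin(1) ≈ 0.5621 → counterexample
(1, 0): LHS = sin(1) ≈ 0.8415, RHS = sin(1) ≈ 0.8415 → satisfies claim
(0, 7): LHS = sin(7) ≈ 0.657, RHS = sin(7) ≈ 0.657 → satisfies claim
(6, 1): LHS = sin(7) ≈ 0.657, RHS = sin(6) + sin(1) ≈ 0.5621 → counterexample
(3, 0): LHS = sin(3) ≈ 0.1411, RHS = sin(3) ≈ 0.1411 → satisfies claim

That makes 2 counterexamples.

Answer: 2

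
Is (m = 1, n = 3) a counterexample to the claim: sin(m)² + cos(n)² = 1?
Substituting m = 1, n = 3:
LHS = sin(1)² + cos(3)² ≈ 1.688
RHS = 1

Since LHS ≠ RHS, this pair disproves the claim.

Answer: Yes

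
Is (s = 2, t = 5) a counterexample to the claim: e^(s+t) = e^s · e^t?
No

Substituting s = 2, t = 5:
LHS = e^(2+5) = e^7 ≈ 1097
RHS = e^2 · e^5 = e^7 ≈ 1097

The sides agree, so this pair does not disprove the claim.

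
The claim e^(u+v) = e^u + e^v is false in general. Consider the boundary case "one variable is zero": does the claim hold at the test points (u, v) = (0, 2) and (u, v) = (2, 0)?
At (0, 2): LHS = e^2 ≈ 7.389 ≠ RHS = 1 + e^2 ≈ 8.389
At (2, 0): LHS = e^2 ≈ 7.389 ≠ RHS = 1 + e^2 ≈ 8.389

Answer: No, fails at both test points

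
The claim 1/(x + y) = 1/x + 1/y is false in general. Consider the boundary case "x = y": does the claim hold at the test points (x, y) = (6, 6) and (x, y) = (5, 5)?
No, fails at both test points

At (6, 6): LHS = 1/12 ≠ RHS = 1/3
At (5, 5): LHS = 1/10 ≠ RHS = 2/5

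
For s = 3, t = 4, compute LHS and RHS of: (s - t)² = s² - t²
LHS = (3 - 4)² = 1
RHS = 3² - 4² = -7

LHS ≠ RHS, so the equation does not hold here.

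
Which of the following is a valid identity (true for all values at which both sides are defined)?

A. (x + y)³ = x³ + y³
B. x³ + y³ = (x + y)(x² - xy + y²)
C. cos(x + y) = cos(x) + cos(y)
A: fails at (3, 3) — LHS = 216, RHS = 54.
B: holds — e.g. at (2, 5), both sides equal 133.
C: fails at (4, 6) — LHS = cos(10) ≈ -0.8391, RHS = cos(4) + cos(6) ≈ 0.3065.

Answer: B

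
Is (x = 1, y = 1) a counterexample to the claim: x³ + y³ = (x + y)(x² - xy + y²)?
No

Substituting x = 1, y = 1:
LHS = 1³ + 1³ = 2
RHS = (1 + 1)(1² - 1·1 + 1²) = 2

The sides agree, so this pair does not disprove the claim.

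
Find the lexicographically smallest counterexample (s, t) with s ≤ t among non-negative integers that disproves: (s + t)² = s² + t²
At (0, 4): both sides equal 16, so it holds there.

Substituting (1, 1) into the claim:
LHS = (1 + 1)² = 4
RHS = 1² + 1² = 2

Since LHS ≠ RHS, this pair disproves the claim, and no lexicographically smaller pair (s ≤ t, non-negative integers) does.

For instance (2, 4) is also a counterexample (LHS = 36, RHS = 20), but it's lexicographically larger.

Answer: (s, t) = (1, 1)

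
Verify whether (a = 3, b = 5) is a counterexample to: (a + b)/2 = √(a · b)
Yes

Substituting a = 3, b = 5:
LHS = (3 + 5)/2 = 4
RHS = √(3 · 5) = √(15) ≈ 3.873

Since LHS ≠ RHS, this pair disproves the claim.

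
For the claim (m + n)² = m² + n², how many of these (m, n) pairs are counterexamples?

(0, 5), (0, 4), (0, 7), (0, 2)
Testing each pair:
(0, 5): LHS = 25, RHS = 25 → satisfies claim
(0, 4): LHS = 16, RHS = 16 → satisfies claim
(0, 7): LHS = 49, RHS = 49 → satisfies claim
(0, 2): LHS = 4, RHS = 4 → satisfies claim

That makes 0 counterexamples.

Answer: 0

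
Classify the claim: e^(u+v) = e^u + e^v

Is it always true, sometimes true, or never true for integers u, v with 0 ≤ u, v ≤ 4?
Never true

The claim fails for every pair in the range. For instance at (u, v) = (2, 1): LHS = e^3 ≈ 20.09, RHS = e + e^2 ≈ 10.11.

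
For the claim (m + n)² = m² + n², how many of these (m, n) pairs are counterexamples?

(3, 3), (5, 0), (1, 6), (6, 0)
2

Testing each pair:
(3, 3): LHS = 36, RHS = 18 → counterexample
(5, 0): LHS = 25, RHS = 25 → satisfies claim
(1, 6): LHS = 49, RHS = 37 → counterexample
(6, 0): LHS = 36, RHS = 36 → satisfies claim

That makes 2 counterexamples.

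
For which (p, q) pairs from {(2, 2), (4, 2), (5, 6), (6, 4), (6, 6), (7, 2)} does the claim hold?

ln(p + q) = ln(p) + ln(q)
(2, 2)

Testing each pair:
(2, 2): LHS = ln(4) ≈ 1.386, RHS = 2·ln(2) ≈ 1.386 → holds
(4, 2): LHS = ln(6) ≈ 1.792, RHS = ln(2) + ln(4) ≈ 2.079 → fails
(5, 6): LHS = ln(11) ≈ 2.398, RHS = ln(5) + ln(6) ≈ 3.401 → fails
(6, 4): LHS = ln(10) ≈ 2.303, RHS = ln(4) + ln(6) ≈ 3.178 → fails
(6, 6): LHS = ln(12) ≈ 2.485, RHS = 2·ln(6) ≈ 3.584 → fails
(7, 2): LHS = ln(9) ≈ 2.197, RHS = ln(2) + ln(7) ≈ 2.639 → fails

1 of 6 pairs satisfies the claim.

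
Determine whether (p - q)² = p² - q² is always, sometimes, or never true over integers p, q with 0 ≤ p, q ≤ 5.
It holds at (p, q) = (2, 0) (both sides equal 4), but fails at (p, q) = (3, 4) (LHS = 1, RHS = -7).

Answer: Sometimes true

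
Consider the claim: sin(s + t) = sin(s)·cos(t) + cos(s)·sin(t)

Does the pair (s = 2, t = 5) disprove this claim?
No

Substituting s = 2, t = 5:
LHS = sin(2 + 5) = sin(7) ≈ 0.657
RHS = sin(2)·cos(5) + cos(2)·sin(5) = sin(2)·cos(5) + sin(5)·cos(2) ≈ 0.657

The sides agree, so this pair does not disprove the claim.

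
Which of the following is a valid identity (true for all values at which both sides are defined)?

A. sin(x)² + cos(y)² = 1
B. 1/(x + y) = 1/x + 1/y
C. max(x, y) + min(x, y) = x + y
A: fails at (2, 7) — LHS = cos(7)² + sin(2)² ≈ 1.395, RHS = 1.
B: fails at (6, 7) — LHS = 1/13, RHS = 13/42.
C: holds — e.g. at (1, 2), both sides equal 3.

Answer: C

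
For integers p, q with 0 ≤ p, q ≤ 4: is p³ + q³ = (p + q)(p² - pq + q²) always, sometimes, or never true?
Always true

The identity holds for every pair in the range. For instance at (p, q) = (2, 2): both sides equal 16.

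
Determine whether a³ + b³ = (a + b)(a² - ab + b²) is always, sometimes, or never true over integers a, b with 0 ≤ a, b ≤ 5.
The identity holds for every pair in the range. For instance at (a, b) = (4, 2): both sides equal 72.

Answer: Always true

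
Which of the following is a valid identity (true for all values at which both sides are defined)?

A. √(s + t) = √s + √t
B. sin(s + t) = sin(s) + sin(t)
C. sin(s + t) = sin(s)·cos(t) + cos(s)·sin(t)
C

A: fails at (5, 5) — LHS = √(10) ≈ 3.162, RHS = 2·√(5) ≈ 4.472.
B: fails at (5, 5) — LHS = sin(10) ≈ -0.544, RHS = 2·sin(5) ≈ -1.918.
C: holds — e.g. at (1, 5), both sides equal sin(6) ≈ -0.2794.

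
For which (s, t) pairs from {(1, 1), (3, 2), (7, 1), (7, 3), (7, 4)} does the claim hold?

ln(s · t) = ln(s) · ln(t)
Testing each pair:
(1, 1): LHS = 0, RHS = 0 → holds
(3, 2): LHS = ln(6) ≈ 1.792, RHS = ln(2)·ln(3) ≈ 0.7615 → fails
(7, 1): LHS = ln(7) ≈ 1.946, RHS = 0 → fails
(7, 3): LHS = ln(21) ≈ 3.045, RHS = ln(3)·ln(7) ≈ 2.138 → fails
(7, 4): LHS = ln(28) ≈ 3.332, RHS = ln(4)·ln(7) ≈ 2.698 → fails

1 of 5 pairs satisfies the claim.

Answer: (1, 1)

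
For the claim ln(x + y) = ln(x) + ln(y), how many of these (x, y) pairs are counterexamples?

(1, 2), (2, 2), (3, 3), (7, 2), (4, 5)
Testing each pair:
(1, 2): LHS = ln(3) ≈ 1.099, RHS = ln(2) ≈ 0.6931 → counterexample
(2, 2): LHS = ln(4) ≈ 1.386, RHS = 2·ln(2) ≈ 1.386 → satisfies claim
(3, 3): LHS = ln(6) ≈ 1.792, RHS = 2·ln(3) ≈ 2.197 → counterexample
(7, 2): LHS = ln(9) ≈ 2.197, RHS = ln(2) + ln(7) ≈ 2.639 → counterexample
(4, 5): LHS = ln(9) ≈ 2.197, RHS = ln(4) + ln(5) ≈ 2.996 → counterexample

That makes 4 counterexamples.

Answer: 4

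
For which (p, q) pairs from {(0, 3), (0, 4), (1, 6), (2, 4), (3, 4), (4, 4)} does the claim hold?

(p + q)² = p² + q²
Testing each pair:
(0, 3): LHS = 9, RHS = 9 → holds
(0, 4): LHS = 16, RHS = 16 → holds
(1, 6): LHS = 49, RHS = 37 → fails
(2, 4): LHS = 36, RHS = 20 → fails
(3, 4): LHS = 49, RHS = 25 → fails
(4, 4): LHS = 64, RHS = 32 → fails

2 of 6 pairs satisfy the claim.

Answer: (0, 3), (0, 4)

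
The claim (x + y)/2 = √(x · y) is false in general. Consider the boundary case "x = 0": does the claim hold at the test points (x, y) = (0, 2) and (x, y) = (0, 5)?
At (0, 2): LHS = 1 ≠ RHS = 0
At (0, 5): LHS = 5/2 ≠ RHS = 0

Answer: No, fails at both test points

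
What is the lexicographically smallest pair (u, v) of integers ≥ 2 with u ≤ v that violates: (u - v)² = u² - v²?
Substituting (2, 3) into the claim:
LHS = (2 - 3)² = 1
RHS = 2² - 3² = -5

Since LHS ≠ RHS, this pair disproves the claim, and no lexicographically smaller pair (u ≤ v, integers ≥ 2) does.

For instance (5, 6) is also a counterexample (LHS = 1, RHS = -11), but it's lexicographically larger.

Answer: (u, v) = (2, 3)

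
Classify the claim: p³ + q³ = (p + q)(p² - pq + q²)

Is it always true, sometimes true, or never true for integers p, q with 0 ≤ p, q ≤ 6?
The identity holds for every pair in the range. For instance at (p, q) = (1, 3): both sides equal 28.

Answer: Always true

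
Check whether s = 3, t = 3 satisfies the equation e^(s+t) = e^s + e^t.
Fails

Substituting s = 3, t = 3:

LHS = e^(3+3) = e^6 ≈ 403.4
RHS = e^3 + e^3 = 2·e^3 ≈ 40.17

LHS ≠ RHS, so the equation does not hold at this point.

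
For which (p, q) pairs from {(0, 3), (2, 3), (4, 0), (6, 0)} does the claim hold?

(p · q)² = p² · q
Testing each pair:
(0, 3): LHS = 0, RHS = 0 → holds
(2, 3): LHS = 36, RHS = 12 → fails
(4, 0): LHS = 0, RHS = 0 → holds
(6, 0): LHS = 0, RHS = 0 → holds

3 of 4 pairs satisfy the claim.

Answer: (0, 3), (4, 0), (6, 0)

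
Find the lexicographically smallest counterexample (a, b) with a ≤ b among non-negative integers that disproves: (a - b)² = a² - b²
At (0, 0): both sides equal 0, so it holds there.

Substituting (0, 1) into the claim:
LHS = (0 - 1)² = 1
RHS = 0² - 1² = -1

Since LHS ≠ RHS, this pair disproves the claim, and no lexicographically smaller pair (a ≤ b, non-negative integers) does.

For instance (2, 5) is also a counterexample (LHS = 9, RHS = -21), but it's lexicographically larger.

Answer: (a, b) = (0, 1)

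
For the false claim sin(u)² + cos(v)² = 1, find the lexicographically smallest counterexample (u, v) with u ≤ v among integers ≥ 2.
Substituting (2, 3) into the claim:
LHS = sin(2)² + cos(3)² ≈ 1.807
RHS = 1

Since LHS ≠ RHS, this pair disproves the claim, and no lexicographically smaller pair (u ≤ v, integers ≥ 2) does.

For instance (4, 5) is also a counterexample (LHS = cos(5)² + sin(4)² ≈ 0.6532, RHS = 1), but it's lexicographically larger.

Answer: (u, v) = (2, 3)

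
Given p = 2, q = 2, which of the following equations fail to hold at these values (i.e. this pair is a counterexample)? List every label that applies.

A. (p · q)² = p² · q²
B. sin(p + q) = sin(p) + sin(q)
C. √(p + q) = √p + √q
B, C

Evaluating each claim at the given values:
A. LHS = 16, RHS = 16 → holds here (LHS = RHS)
B. LHS = sin(4) ≈ -0.7568, RHS = 2·sin(2) ≈ 1.819 → fails here (LHS ≠ RHS)
C. LHS = 2, RHS = 2·√(2) ≈ 2.828 → fails here (LHS ≠ RHS)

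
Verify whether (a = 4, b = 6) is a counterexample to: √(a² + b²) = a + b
Yes

Substituting a = 4, b = 6:
LHS = √(4² + 6²) = 2·√(13) ≈ 7.211
RHS = 4 + 6 = 10

Since LHS ≠ RHS, this pair disproves the claim.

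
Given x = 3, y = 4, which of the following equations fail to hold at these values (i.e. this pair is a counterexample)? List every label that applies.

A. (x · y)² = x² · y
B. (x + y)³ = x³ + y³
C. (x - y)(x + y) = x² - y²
Evaluating each claim at the given values:
A. LHS = 144, RHS = 36 → fails here (LHS ≠ RHS)
B. LHS = 343, RHS = 91 → fails here (LHS ≠ RHS)
C. LHS = -7, RHS = -7 → holds here (LHS = RHS)

Answer: A, B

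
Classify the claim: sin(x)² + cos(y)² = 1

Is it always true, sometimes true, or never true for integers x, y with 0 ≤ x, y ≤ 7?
Sometimes true

It holds at (x, y) = (1, 1) (both sides equal 1), but fails at (x, y) = (2, 3) (LHS = sin(2)² + cos(3)² ≈ 1.807, RHS = 1).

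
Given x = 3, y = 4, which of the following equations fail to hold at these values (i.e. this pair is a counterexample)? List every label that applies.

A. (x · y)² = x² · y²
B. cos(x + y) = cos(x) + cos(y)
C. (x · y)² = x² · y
B, C

Evaluating each claim at the given values:
A. LHS = 144, RHS = 144 → holds here (LHS = RHS)
B. LHS = cos(7) ≈ 0.7539, RHS = cos(3) + cos(4) ≈ -1.644 → fails here (LHS ≠ RHS)
C. LHS = 144, RHS = 36 → fails here (LHS ≠ RHS)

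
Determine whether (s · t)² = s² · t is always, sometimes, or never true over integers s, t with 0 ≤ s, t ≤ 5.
Sometimes true

It holds at (s, t) = (0, 5) (both sides equal 0), but fails at (s, t) = (3, 2) (LHS = 36, RHS = 18).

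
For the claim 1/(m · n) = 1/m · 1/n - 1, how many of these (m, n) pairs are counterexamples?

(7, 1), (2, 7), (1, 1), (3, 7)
4

Testing each pair:
(7, 1): LHS = 1/7, RHS = -6/7 → counterexample
(2, 7): LHS = 1/14, RHS = -13/14 → counterexample
(1, 1): LHS = 1, RHS = 0 → counterexample
(3, 7): LHS = 1/21, RHS = -20/21 → counterexample

That makes 4 counterexamples.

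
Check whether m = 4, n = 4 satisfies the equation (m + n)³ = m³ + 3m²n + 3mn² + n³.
Holds

Substituting m = 4, n = 4:

LHS = (4 + 4)³ = 512
RHS = 4³ + 3·4²·4 + 3·4·4² + 4³ = 512

LHS = RHS, so the equation holds at this point.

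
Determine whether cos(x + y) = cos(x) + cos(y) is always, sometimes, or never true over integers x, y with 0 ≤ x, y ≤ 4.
Never true

The claim fails for every pair in the range. For instance at (x, y) = (3, 2): LHS = cos(5) ≈ 0.2837, RHS = cos(3) + cos(2) ≈ -1.406.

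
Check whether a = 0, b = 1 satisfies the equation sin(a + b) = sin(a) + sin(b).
Holds

Substituting a = 0, b = 1:

LHS = sin(0 + 1) = sin(1) ≈ 0.8415
RHS = sin(0) + sin(1) = sin(1) ≈ 0.8415

LHS = RHS, so the equation holds at this point.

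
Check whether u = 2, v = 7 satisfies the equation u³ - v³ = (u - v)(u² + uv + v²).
Substituting u = 2, v = 7:

LHS = 2³ - 7³ = -335
RHS = (2 - 7)(2² + 2·7 + 7²) = -335

LHS = RHS, so the equation holds at this point.

Answer: Holds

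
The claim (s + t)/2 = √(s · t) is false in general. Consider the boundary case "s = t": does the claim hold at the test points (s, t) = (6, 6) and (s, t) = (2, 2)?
Yes, holds at both test points

At (6, 6): LHS = 6, RHS = 6 → equal
At (2, 2): LHS = 2, RHS = 2 → equal

So the claim does hold at both of these boundary points, even though it is not an identity.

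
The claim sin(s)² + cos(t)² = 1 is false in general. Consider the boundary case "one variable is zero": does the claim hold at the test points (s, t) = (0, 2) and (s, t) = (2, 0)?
At (0, 2): LHS = cos(2)² ≈ 0.1732 ≠ RHS = 1
At (2, 0): LHS = sin(2)² + 1 ≈ 1.827 ≠ RHS = 1

Answer: No, fails at both test points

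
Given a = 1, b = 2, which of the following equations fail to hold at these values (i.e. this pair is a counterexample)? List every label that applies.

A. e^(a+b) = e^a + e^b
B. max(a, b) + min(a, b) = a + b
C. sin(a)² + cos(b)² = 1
Evaluating each claim at the given values:
A. LHS = e^3 ≈ 20.09, RHS = e + e^2 ≈ 10.11 → fails here (LHS ≠ RHS)
B. LHS = 3, RHS = 3 → holds here (LHS = RHS)
C. LHS = cos(2)² + sin(1)² ≈ 0.8813, RHS = 1 → fails here (LHS ≠ RHS)

Answer: A, C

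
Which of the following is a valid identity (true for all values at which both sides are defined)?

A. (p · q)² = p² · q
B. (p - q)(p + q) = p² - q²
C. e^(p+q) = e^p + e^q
B

A: fails at (3, 5) — LHS = 225, RHS = 45.
B: holds — e.g. at (2, 2), both sides equal 0.
C: fails at (2, 5) — LHS = e^7 ≈ 1097, RHS = e^2 + e^5 ≈ 155.8.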